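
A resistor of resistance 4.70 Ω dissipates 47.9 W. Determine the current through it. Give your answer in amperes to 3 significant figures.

3.19 A

From P = V I = I²R = V²/R, with the two given quantities we get I = √(P / R).
I = √(47.9 / 4.70) = 3.192 A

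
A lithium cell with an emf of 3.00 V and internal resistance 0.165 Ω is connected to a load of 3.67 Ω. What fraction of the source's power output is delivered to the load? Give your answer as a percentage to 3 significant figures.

95.7 %

Efficiency is P_load / P_total. With a series r and R sharing the same I, P = I²R for each, so η = R/(R+r).
η = R / (R + r) = 3.67 / (3.67 + 0.165) = 0.9570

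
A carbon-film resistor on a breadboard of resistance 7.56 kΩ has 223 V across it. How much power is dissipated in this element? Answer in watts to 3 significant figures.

6.58 W

We know the drop across the element and its resistance — P = V²/R, one step.
P = (223 V)² / 7560 Ω = 6.578 W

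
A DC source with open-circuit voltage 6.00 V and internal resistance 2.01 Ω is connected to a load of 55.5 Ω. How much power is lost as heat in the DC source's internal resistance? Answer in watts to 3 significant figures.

0.0219 W

The internal resistance carries the same current as the load; P_int = I²r.
I = ε / (r + R) = 6.00 / (2.01 + 55.5) = 0.1043 A
P_int = I² r = (0.1043)² × 2.01 = 0.02188 W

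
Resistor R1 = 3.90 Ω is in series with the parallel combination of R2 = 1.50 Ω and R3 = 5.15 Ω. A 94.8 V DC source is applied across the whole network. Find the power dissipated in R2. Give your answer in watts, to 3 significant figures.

316 W

Collapse R2‖R3 to a single equivalent, reducing the network to two series elements.
R_p = (1.50×5.15)/(1.50+5.15) = 1.162 Ω
R_total = 3.90 + 1.162 = 5.062 Ω
I = V / R_total = 94.8 / 5.062 = 18.73 A
Voltage across the parallel pair: V_p = I × R_p = 18.73 × 1.162 = 21.76 V
With V_p across R2, its power is V_p²/R2.
P_R2 = (21.76)² / 1.50 = 315.6 W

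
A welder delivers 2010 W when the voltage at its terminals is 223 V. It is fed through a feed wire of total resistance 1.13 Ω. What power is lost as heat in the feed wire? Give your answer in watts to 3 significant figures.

The feed wire is a series resistance carrying the load current; its dissipation is I²R_line.
I = P / V = 2010 / 223 = 9.013 A through the feed wire.
P_line = I² R_line = (9.013)² × 1.13 = 91.80 W

91.8 W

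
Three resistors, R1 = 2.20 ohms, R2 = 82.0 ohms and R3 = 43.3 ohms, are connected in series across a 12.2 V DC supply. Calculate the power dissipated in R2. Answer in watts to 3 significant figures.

The current is common to all series resistors; compute it, then apply P = I²R for the target.
R_total = 2.20 + 82.0 + 43.3 = 127.5 Ω
I = V / R_total = 12.2 / 127.5 = 0.09569 A
P_R2 = I² × R2 = (0.09569)² × 82.0 = 0.7508 W

0.751 W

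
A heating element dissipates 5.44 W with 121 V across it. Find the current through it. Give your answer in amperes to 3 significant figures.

0.0450 A

Inverting the appropriate power form: I = P / V.
I = 5.44 / 121 = 0.04496 A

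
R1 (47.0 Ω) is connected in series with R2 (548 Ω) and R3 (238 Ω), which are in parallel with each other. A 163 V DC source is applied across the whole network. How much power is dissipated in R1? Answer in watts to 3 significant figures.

27.5 W

Collapse R2‖R3 to a single equivalent, reducing the network to two series elements.
R_p = (548×238)/(548+238) = 165.9 Ω
R_total = 47.0 + 165.9 = 212.9 Ω
I = V / R_total = 163 / 212.9 = 0.7655 A
R1 is in the main series path, so its power is I²R1.
P_R1 = (0.7655)² × 47.0 = 27.54 W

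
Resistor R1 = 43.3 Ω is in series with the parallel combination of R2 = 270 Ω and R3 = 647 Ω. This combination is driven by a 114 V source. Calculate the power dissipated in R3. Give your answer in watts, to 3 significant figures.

13.3 W

First combine the parallel branches into one equivalent R_p, then R1 + R_p is a series pair.
R_p = (270×647)/(270+647) = 190.5 Ω
R_total = 43.3 + 190.5 = 233.8 Ω
I = V / R_total = 114 / 233.8 = 0.4876 A
Voltage across the parallel pair: V_p = I × R_p = 0.4876 × 190.5 = 92.89 V
With V_p across R3, its power is V_p²/R3.
P_R3 = (92.89)² / 647 = 13.34 W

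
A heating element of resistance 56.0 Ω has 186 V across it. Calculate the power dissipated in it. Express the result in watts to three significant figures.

We know the drop across the element and its resistance — P = V²/R, one step.
P = (186 V)² / 56.0 Ω = 617.8 W

618 W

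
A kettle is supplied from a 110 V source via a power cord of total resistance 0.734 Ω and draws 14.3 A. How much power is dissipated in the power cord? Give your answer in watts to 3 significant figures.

The power cord and load are in series, so the same current flows in both; the loss is I²R_line.
The power cord carries the full 14.3 A.
P_line = I² R_line = (14.30)² × 0.734 = 150.1 W

150 W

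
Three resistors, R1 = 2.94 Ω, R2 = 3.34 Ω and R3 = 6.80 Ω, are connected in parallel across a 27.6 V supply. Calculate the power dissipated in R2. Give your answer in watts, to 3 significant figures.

228 W

Every branch has 27.6 V across it, so for R2 the power is simply V²/R.
P_R2 = V² / R2 = (27.6)² / 3.34 Ω = 228.1 W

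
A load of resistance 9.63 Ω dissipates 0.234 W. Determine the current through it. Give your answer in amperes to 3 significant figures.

0.156 A

Inverting the appropriate power form: I = √(P / R).
I = √(0.234 / 9.63) = 0.1559 A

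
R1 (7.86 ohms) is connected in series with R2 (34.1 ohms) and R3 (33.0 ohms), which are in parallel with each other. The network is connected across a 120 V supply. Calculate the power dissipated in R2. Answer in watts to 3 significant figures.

196 W

First combine the parallel branches into one equivalent R_p, then R1 + R_p is a series pair.
R_p = (34.1×33.0)/(34.1+33.0) = 16.77 Ω
R_total = 7.86 + 16.77 = 24.63 Ω
I = V / R_total = 120 / 24.63 = 4.872 A
Voltage across the parallel pair: V_p = I × R_p = 4.872 × 16.77 = 81.71 V
R2 sees V_p directly, so P = V_p² / R2.
P_R2 = (81.71)² / 34.1 = 195.8 W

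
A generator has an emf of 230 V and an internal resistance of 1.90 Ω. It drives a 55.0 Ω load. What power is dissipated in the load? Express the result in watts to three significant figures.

899 W

The internal resistance and the load are in series, so the same I flows through both; get I from ε/(r+R), then I²R for the load.
I = ε / (r + R) = 230 / (1.90 + 55.0) = 4.042 A
P_load = I² R = (4.042)² × 55.0 = 898.7 W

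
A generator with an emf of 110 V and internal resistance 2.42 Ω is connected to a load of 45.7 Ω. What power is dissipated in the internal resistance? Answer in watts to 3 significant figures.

12.6 W

Internal loss is I²r, with I set by the total series resistance r+R.
I = ε / (r + R) = 110 / (2.42 + 45.7) = 2.286 A
P_int = I² r = (2.286)² × 2.42 = 12.65 W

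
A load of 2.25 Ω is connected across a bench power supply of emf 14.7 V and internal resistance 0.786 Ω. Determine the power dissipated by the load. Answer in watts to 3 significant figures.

52.7 W

The internal resistance and the load are in series, so the same I flows through both; get I from ε/(r+R), then I²R for the load.
I = ε / (r + R) = 14.7 / (0.786 + 2.25) = 4.842 A
P_load = I² R = (4.842)² × 2.25 = 52.75 W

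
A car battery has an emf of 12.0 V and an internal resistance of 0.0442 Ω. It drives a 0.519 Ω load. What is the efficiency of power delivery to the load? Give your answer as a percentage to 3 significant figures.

92.2 %

The source delivers εI, of which I²R reaches the load and I²r is lost; since I is common, η = R/(R+r).
η = R / (R + r) = 0.519 / (0.519 + 0.0442) = 0.9215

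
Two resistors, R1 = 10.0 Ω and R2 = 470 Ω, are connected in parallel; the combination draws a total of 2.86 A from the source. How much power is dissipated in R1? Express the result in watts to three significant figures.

Parallel branches share V, not I — compute V via R_eq, then use V²/R for the target branch.
1/R_eq = 1/10.0 + 1/470 ⇒ R_eq = 9.792 Ω
V = I_total × R_eq = 2.860 × 9.792 = 28.00 V
P_R1 = V² / R1 = (28.00)² / 10.0 = 78.42 W

78.4 W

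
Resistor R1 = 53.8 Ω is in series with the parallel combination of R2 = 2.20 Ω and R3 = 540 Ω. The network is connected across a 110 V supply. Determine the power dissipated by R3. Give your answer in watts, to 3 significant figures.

Collapse R2‖R3 to a single equivalent, reducing the network to two series elements.
R_p = (2.20×540)/(2.20+540) = 2.191 Ω
R_total = 53.8 + 2.191 = 55.99 Ω
I = V / R_total = 110 / 55.99 = 1.965 A
Voltage across the parallel pair: V_p = I × R_p = 1.965 × 2.191 = 4.305 V
R3 sees V_p directly, so P = V_p² / R3.
P_R3 = (4.305)² / 540 = 0.03431 W

0.0343 W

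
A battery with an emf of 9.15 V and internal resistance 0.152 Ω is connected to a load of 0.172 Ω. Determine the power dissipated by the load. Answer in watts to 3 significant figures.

With r and R in series, I = ε/(r+R); the load dissipates I²R.
I = ε / (r + R) = 9.15 / (0.152 + 0.172) = 28.24 A
P_load = I² R = (28.24)² × 0.172 = 137.2 W

137 W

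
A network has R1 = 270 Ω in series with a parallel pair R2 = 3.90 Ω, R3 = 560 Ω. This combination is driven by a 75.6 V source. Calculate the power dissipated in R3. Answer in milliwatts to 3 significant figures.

Replace R2 and R3 with their parallel equivalent so the circuit becomes R1 in series with R_p.
R_p = (3.90×560)/(3.90+560) = 3.873 Ω
R_total = 270 + 3.873 = 273.9 Ω
I = V / R_total = 75.6 / 273.9 = 0.2760 A
Voltage across the parallel pair: V_p = I × R_p = 0.2760 × 3.873 = 1.069 V
R3 is across V_p, so use P = V²/R for that branch.
P_R3 = (1.069)² / 560 = 0.002041 W

2.04 mW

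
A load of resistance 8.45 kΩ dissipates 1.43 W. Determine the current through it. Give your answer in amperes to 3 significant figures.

The two known quantities fix the third via I = √(P / R).
I = √(1.43 / 8450) = 0.01301 A

0.0130 A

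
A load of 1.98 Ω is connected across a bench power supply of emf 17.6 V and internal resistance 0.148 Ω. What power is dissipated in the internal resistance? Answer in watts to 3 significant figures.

10.1 W

The source's internal resistance is just another series element carrying I; its dissipation is I²r.
I = ε / (r + R) = 17.6 / (0.148 + 1.98) = 8.271 A
P_int = I² r = (8.271)² × 0.148 = 10.12 W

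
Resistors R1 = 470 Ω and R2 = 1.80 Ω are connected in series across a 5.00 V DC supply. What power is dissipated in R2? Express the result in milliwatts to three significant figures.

0.202 mW

Series elements share the same current, so find I first, then use P = I²R.
R_total = 470 + 1.80 = 471.8 Ω
I = V / R_total = 5.00 / 471.8 = 0.01060 A
P_R2 = I² × R2 = (0.01060)² × 1.80 = 0.0002022 W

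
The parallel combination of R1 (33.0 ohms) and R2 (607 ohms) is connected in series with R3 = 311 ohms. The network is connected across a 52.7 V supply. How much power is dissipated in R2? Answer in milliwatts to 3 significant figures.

First find R_p for the parallel pair, then treat R_p + R3 as a series loop.
R_p = (33.0×607)/(33.0+607) = 31.30 Ω
R_total = R_p + 311 = 31.30 + 311 = 342.3 Ω
I = V / R_total = 52.7 / 342.3 = 0.1540 A
Voltage across the parallel pair: V_p = I × R_p = 0.1540 × 31.30 = 4.819 V
R2 has V_p across it, so P = V_p²/R2.
P_R2 = (4.819)² / 607 = 0.03825 W

38.3 mW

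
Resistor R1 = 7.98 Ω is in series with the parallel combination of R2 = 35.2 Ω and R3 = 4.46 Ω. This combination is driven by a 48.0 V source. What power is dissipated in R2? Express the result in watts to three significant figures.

7.20 W

Replace R2 and R3 with their parallel equivalent so the circuit becomes R1 in series with R_p.
R_p = (35.2×4.46)/(35.2+4.46) = 3.958 Ω
R_total = 7.98 + 3.958 = 11.94 Ω
I = V / R_total = 48.0 / 11.94 = 4.021 A
Voltage across the parallel pair: V_p = I × R_p = 4.021 × 3.958 = 15.92 V
R2 sees V_p directly, so P = V_p² / R2.
P_R2 = (15.92)² / 35.2 = 7.196 W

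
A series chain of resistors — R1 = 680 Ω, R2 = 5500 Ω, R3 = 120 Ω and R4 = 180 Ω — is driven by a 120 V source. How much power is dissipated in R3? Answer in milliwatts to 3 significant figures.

41.2 mW

Every series element carries the same I. Get I from the total resistance, then P = I² × R3.
R_total = 680 + 5500 + 120 + 180 = 6480 Ω
I = V / R_total = 120 / 6480 = 0.01852 A
P_R3 = I² × R3 = (0.01852)² × 120 = 0.04115 W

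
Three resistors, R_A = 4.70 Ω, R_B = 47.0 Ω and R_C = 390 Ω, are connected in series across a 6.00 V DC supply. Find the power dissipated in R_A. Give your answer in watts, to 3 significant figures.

Since the resistors are in series they all carry the loop current I = V/R_total; the power in any one is I²R.
R_total = 4.70 + 47.0 + 390 = 441.7 Ω
I = V / R_total = 6.00 / 441.7 = 0.01358 A
P_R_A = I² × R_A = (0.01358)² × 4.70 = 0.0008673 W

0.000867 W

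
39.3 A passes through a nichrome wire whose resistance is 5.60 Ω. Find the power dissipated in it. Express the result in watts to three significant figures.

The current through and the resistance of the element are both given; use P = I²R.
P = (39.30 A)² × 5.60 Ω = 8649 W

8650 W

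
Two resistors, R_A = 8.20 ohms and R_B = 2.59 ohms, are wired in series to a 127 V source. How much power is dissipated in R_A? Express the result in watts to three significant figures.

Since the resistors are in series they all carry the loop current I = V/R_total; the power in any one is I²R.
R_total = 8.20 + 2.59 = 10.79 Ω
I = V / R_total = 127 / 10.79 = 11.77 A
P_R_A = I² × R_A = (11.77)² × 8.20 = 1136 W

1140 W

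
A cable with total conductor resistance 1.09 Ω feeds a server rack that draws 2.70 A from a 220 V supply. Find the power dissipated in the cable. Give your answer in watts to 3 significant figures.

7.95 W

Line loss is just I²R for the cable — we know both I and R_line directly.
The cable carries the full 2.70 A.
P_line = I² R_line = (2.700)² × 1.09 = 7.946 W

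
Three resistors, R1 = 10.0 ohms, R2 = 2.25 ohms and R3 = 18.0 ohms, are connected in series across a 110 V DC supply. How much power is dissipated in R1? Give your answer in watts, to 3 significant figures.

Every series element carries the same I. Get I from the total resistance, then P = I² × R1.
R_total = 10.0 + 2.25 + 18.0 = 30.25 Ω
I = V / R_total = 110 / 30.25 = 3.636 A
P_R1 = I² × R1 = (3.636)² × 10.0 = 132.2 W

132 W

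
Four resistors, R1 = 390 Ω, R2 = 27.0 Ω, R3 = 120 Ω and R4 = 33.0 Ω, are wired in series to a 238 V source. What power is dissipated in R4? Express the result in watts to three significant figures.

Since the resistors are in series they all carry the loop current I = V/R_total; the power in any one is I²R.
R_total = 390 + 27.0 + 120 + 33.0 = 570.0 Ω
I = V / R_total = 238 / 570.0 = 0.4175 A
P_R4 = I² × R4 = (0.4175)² × 33.0 = 5.753 W

5.75 W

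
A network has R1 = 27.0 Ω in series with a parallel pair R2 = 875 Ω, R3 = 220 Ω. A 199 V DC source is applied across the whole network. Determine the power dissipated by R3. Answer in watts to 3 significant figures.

135 W

Reduce the parallel pair to R_p first; the network is then a simple series string.
R_p = (875×220)/(875+220) = 175.8 Ω
R_total = 27.0 + 175.8 = 202.8 Ω
I = V / R_total = 199 / 202.8 = 0.9813 A
Voltage across the parallel pair: V_p = I × R_p = 0.9813 × 175.8 = 172.5 V
R3 sees V_p directly, so P = V_p² / R3.
P_R3 = (172.5)² / 220 = 135.3 W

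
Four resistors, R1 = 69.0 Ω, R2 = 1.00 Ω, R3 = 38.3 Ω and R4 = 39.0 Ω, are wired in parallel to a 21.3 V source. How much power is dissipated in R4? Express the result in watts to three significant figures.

11.6 W

The supply voltage appears across each parallel branch — just use P = V²/R4.
P_R4 = V² / R4 = (21.3)² / 39.0 Ω = 11.63 W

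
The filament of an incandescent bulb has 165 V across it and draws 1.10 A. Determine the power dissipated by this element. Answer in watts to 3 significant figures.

182 W

Since both terminal voltage and current are stated, P = V I gives the power in one step.
P = 165 V × 1.100 A = 181.5 W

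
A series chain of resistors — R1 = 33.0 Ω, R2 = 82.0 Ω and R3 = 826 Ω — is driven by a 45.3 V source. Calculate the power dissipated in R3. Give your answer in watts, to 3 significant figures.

In a series string the same current flows through every resistor — find that current, then P = I²R for the one we want.
R_total = 33.0 + 82.0 + 826 = 941.0 Ω
I = V / R_total = 45.3 / 941.0 = 0.04814 A
P_R3 = I² × R3 = (0.04814)² × 826 = 1.914 W

1.91 W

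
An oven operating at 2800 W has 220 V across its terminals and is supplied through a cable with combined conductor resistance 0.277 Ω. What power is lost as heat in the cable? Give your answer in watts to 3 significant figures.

The cable is a series resistance carrying the load current; its dissipation is I²R_line.
I = P / V = 2800 / 220 = 12.73 A through the cable.
P_line = I² R_line = (12.73)² × 0.277 = 44.87 W

44.9 W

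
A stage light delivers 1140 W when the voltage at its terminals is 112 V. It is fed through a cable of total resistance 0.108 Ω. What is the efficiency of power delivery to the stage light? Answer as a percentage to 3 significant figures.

99.0 %

I = P / V = 1140 / 112 = 10.18 A through the cable.
P_line = I² R_line = (10.18)² × 0.108 = 11.19 W
P_source = P_load + P_line = 1140 + 11.19 = 1151 W
η = P_load / P_source = 1140 / 1151 = 0.9903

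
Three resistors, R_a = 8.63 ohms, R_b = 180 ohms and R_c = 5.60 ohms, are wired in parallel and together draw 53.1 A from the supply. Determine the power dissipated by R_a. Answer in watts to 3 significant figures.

3630 W

The branches share the same voltage, but only the total current is given — find V from the equivalent resistance first.
1/R_eq = 1/8.63 + 1/180 + 1/5.60 ⇒ R_eq = 3.333 Ω
V = I_total × R_eq = 53.10 × 3.333 = 177.0 V
P_R_a = V² / R_a = (177.0)² / 8.63 = 3630 W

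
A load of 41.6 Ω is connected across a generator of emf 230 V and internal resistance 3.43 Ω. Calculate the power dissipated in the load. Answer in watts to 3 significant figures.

With r and R in series, I = ε/(r+R); the load dissipates I²R.
I = ε / (r + R) = 230 / (3.43 + 41.6) = 5.108 A
P_load = I² R = (5.108)² × 41.6 = 1085 W

1090 W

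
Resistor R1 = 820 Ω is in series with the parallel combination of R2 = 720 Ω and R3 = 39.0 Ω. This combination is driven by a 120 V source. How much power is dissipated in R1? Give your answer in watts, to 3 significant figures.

Replace R2 and R3 with their parallel equivalent so the circuit becomes R1 in series with R_p.
R_p = (720×39.0)/(720+39.0) = 37.00 Ω
R_total = 820 + 37.00 = 857.0 Ω
I = V / R_total = 120 / 857.0 = 0.1400 A
R1 carries the full series current, so P = I²R.
P_R1 = (0.1400)² × 820 = 16.08 W

16.1 W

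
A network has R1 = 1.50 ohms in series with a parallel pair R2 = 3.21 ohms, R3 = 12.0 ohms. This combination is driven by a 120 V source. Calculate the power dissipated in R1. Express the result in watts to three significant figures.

Collapse R2‖R3 to a single equivalent, reducing the network to two series elements.
R_p = (3.21×12.0)/(3.21+12.0) = 2.533 Ω
R_total = 1.50 + 2.533 = 4.033 Ω
I = V / R_total = 120 / 4.033 = 29.76 A
R1 carries the full series current, so P = I²R.
P_R1 = (29.76)² × 1.50 = 1328 W

1330 W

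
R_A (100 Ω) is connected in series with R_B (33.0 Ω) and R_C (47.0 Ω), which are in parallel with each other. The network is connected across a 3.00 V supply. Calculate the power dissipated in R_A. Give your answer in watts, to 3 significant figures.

Reduce the parallel pair to R_p first; the network is then a simple series string.
R_p = (33.0×47.0)/(33.0+47.0) = 19.39 Ω
R_total = 100 + 19.39 = 119.4 Ω
I = V / R_total = 3.00 / 119.4 = 0.02513 A
R_A is in the main series path, so its power is I²R_A.
P_R_A = (0.02513)² × 100 = 0.06314 W

0.0631 W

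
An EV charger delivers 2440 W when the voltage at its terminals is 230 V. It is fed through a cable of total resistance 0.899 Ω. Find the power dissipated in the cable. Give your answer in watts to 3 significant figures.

101 W

The cable is a series resistance carrying the load current; its dissipation is I²R_line.
I = P / V = 2440 / 230 = 10.61 A through the cable.
P_line = I² R_line = (10.61)² × 0.899 = 101.2 W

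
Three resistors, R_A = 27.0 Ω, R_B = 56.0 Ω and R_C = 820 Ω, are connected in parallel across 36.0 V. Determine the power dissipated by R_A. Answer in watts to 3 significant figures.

48.0 W

Each parallel branch sees the full supply voltage, so P = V²/R applies directly to the target branch.
P_R_A = V² / R_A = (36.0)² / 27.0 Ω = 48.00 W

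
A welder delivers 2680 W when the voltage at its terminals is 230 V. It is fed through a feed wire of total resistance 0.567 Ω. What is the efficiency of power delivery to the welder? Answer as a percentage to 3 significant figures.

I = P / V = 2680 / 230 = 11.65 A through the feed wire.
P_line = I² R_line = (11.65)² × 0.567 = 76.98 W
P_source = P_load + P_line = 2680 + 76.98 = 2757 W
η = P_load / P_source = 2680 / 2757 = 0.9721

97.2 %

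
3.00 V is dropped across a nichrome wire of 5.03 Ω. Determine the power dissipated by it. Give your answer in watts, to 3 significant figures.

1.79 W

V and R are stated; P = V²/R avoids computing the current.
P = (3.00 V)² / 5.03 Ω = 1.789 W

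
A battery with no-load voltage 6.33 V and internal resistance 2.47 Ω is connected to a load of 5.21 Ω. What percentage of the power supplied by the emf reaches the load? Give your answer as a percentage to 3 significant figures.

Both r and R carry the same current, so the power split is just the resistance split: η = R/(R+r).
η = R / (R + r) = 5.21 / (5.21 + 2.47) = 0.6784

67.8 %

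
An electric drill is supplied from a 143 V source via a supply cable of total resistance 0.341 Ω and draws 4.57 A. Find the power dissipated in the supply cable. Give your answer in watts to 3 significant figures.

Line loss is just I²R for the cable — we know both I and R_line directly.
The supply cable carries the full 4.57 A.
P_line = I² R_line = (4.570)² × 0.341 = 7.122 W

7.12 W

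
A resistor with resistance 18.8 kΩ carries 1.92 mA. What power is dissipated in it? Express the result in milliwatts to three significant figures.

69.3 mW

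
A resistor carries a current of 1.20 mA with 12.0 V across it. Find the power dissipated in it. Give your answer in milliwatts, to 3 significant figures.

14.4 mW

Both the voltage across and the current through the element are known, so P = V I applies directly.
P = 12.0 V × 0.001200 A = 0.01440 W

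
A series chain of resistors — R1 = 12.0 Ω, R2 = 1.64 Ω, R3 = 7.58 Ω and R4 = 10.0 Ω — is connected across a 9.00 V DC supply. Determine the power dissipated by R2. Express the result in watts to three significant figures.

Series elements share the same current, so find I first, then use P = I²R.
R_total = 12.0 + 1.64 + 7.58 + 10.0 = 31.22 Ω
I = V / R_total = 9.00 / 31.22 = 0.2883 A
P_R2 = I² × R2 = (0.2883)² × 1.64 = 0.1363 W

0.136 W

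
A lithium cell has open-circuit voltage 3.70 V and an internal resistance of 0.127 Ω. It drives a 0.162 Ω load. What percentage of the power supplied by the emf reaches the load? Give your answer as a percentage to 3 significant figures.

Efficiency is P_load / P_total. With a series r and R sharing the same I, P = I²R for each, so η = R/(R+r).
η = R / (R + r) = 0.162 / (0.162 + 0.127) = 0.5606

56.1 %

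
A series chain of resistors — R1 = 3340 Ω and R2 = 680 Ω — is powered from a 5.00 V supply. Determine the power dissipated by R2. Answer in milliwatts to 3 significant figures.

Every series element carries the same I. Get I from the total resistance, then P = I² × R2.
R_total = 3340 + 680 = 4020 Ω
I = V / R_total = 5.00 / 4020 = 0.001244 A
P_R2 = I² × R2 = (0.001244)² × 680 = 0.001052 W

1.05 mW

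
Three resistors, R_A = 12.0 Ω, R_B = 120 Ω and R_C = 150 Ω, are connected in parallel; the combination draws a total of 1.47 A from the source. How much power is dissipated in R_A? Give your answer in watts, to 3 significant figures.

Parallel branches share V, not I — compute V via R_eq, then use V²/R for the target branch.
1/R_eq = 1/12.0 + 1/120 + 1/150 ⇒ R_eq = 10.17 Ω
V = I_total × R_eq = 1.470 × 10.17 = 14.95 V
P_R_A = V² / R_A = (14.95)² / 12.0 = 18.62 W

18.6 W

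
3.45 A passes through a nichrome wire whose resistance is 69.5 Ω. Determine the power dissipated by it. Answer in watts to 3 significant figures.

827 W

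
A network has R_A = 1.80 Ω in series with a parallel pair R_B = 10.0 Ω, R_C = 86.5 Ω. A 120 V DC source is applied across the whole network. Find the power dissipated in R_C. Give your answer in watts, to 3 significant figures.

Collapse R_B‖R_C to a single equivalent, reducing the network to two series elements.
R_p = (10.0×86.5)/(10.0+86.5) = 8.964 Ω
R_total = 1.80 + 8.964 = 10.76 Ω
I = V / R_total = 120 / 10.76 = 11.15 A
Voltage across the parallel pair: V_p = I × R_p = 11.15 × 8.964 = 99.93 V
R_C sees V_p directly, so P = V_p² / R_C.
P_R_C = (99.93)² / 86.5 = 115.5 W

115 W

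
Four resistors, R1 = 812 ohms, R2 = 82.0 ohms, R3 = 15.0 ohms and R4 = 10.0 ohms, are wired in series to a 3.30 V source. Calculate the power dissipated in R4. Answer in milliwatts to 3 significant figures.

The current is common to all series resistors; compute it, then apply P = I²R for the target.
R_total = 812 + 82.0 + 15.0 + 10.0 = 919.0 Ω
I = V / R_total = 3.30 / 919.0 = 0.003591 A
P_R4 = I² × R4 = (0.003591)² × 10.0 = 0.0001289 W

0.129 mW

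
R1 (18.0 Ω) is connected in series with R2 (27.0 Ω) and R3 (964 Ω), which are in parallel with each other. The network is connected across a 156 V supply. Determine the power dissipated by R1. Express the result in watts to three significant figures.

224 W

Reduce the parallel pair to R_p first; the network is then a simple series string.
R_p = (27.0×964)/(27.0+964) = 26.26 Ω
R_total = 18.0 + 26.26 = 44.26 Ω
I = V / R_total = 156 / 44.26 = 3.524 A
All the current flows through R1; use P = I²R.
P_R1 = (3.524)² × 18.0 = 223.6 W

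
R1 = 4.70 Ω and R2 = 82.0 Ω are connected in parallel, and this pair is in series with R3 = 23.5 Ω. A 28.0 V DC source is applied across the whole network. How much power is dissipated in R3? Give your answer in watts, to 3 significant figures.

23.6 W

Combine R1 and R2 into their parallel equivalent first, reducing the network to two series resistors.
R_p = (4.70×82.0)/(4.70+82.0) = 4.445 Ω
R_total = R_p + 23.5 = 4.445 + 23.5 = 27.95 Ω
I = V / R_total = 28.0 / 27.95 = 1.002 A
All the supply current flows through R3; use P = I²R3.
P_R3 = (1.002)² × 23.5 = 23.59 W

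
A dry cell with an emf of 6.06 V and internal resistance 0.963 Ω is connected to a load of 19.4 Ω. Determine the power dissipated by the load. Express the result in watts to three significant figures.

Load and internal resistance form a series loop — compute the loop current, then the load power via I²R.
I = ε / (r + R) = 6.06 / (0.963 + 19.4) = 0.2976 A
P_load = I² R = (0.2976)² × 19.4 = 1.718 W

1.72 W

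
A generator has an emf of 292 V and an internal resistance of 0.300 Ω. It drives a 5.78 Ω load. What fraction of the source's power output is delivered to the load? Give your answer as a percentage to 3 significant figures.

Efficiency is P_load / P_total. With a series r and R sharing the same I, P = I²R for each, so η = R/(R+r).
η = R / (R + r) = 5.78 / (5.78 + 0.300) = 0.9507

95.1 %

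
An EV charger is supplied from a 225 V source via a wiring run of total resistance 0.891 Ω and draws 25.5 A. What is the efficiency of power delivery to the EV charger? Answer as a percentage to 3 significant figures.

The wiring run carries the full 25.5 A.
P_line = I² R_line = (25.50)² × 0.891 = 579.4 W
P_source = V I = 225 × 25.50 = 5738 W; P_load = 5158 W
η = P_load / P_source = 5158 / 5738 = 0.8990

89.9 %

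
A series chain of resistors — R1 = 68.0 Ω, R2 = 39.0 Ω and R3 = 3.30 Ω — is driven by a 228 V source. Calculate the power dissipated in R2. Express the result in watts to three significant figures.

167 W

In a series string the same current flows through every resistor — find that current, then P = I²R for the one we want.
R_total = 68.0 + 39.0 + 3.30 = 110.3 Ω
I = V / R_total = 228 / 110.3 = 2.067 A
P_R2 = I² × R2 = (2.067)² × 39.0 = 166.6 W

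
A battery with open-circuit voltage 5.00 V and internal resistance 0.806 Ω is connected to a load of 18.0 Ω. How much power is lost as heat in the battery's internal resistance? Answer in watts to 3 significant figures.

0.0570 W

Internal loss is I²r, with I set by the total series resistance r+R.
I = ε / (r + R) = 5.00 / (0.806 + 18.0) = 0.2659 A
P_int = I² r = (0.2659)² × 0.806 = 0.05697 W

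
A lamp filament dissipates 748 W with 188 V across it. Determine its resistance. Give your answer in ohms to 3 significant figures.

Inverting the appropriate power form: R = V² / P.
R = (188)² / 748 = 47.25 Ω

47.3 Ω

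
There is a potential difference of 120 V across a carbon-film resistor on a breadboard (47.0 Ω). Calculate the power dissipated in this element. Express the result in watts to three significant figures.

306 W

V and R are stated; P = V²/R avoids computing the current.
P = (120 V)² / 47.0 Ω = 306.4 W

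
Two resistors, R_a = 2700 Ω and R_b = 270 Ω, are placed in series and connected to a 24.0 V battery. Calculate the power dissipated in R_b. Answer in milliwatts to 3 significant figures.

Series elements share the same current, so find I first, then use P = I²R.
R_total = 2700 + 270 = 2970 Ω
I = V / R_total = 24.0 / 2970 = 0.008081 A
P_R_b = I² × R_b = (0.008081)² × 270 = 0.01763 W

17.6 mW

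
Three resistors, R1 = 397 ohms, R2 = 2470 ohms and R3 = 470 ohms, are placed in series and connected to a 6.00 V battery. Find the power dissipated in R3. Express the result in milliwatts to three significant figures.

In a series string the same current flows through every resistor — find that current, then P = I²R for the one we want.
R_total = 397 + 2470 + 470 = 3337 Ω
I = V / R_total = 6.00 / 3337 = 0.001798 A
P_R3 = I² × R3 = (0.001798)² × 470 = 0.001519 W

1.52 mW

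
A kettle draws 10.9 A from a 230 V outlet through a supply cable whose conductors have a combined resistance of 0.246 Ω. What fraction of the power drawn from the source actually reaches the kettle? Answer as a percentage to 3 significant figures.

The supply cable carries the full 10.9 A.
P_line = I² R_line = (10.90)² × 0.246 = 29.23 W
P_source = V I = 230 × 10.90 = 2507 W; P_load = 2478 W
η = P_load / P_source = 2478 / 2507 = 0.9883

98.8 %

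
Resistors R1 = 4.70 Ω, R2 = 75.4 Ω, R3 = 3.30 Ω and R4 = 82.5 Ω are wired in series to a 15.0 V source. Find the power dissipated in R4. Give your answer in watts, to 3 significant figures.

0.674 W

Since the resistors are in series they all carry the loop current I = V/R_total; the power in any one is I²R.
R_total = 4.70 + 75.4 + 3.30 + 82.5 = 165.9 Ω
I = V / R_total = 15.0 / 165.9 = 0.09042 A
P_R4 = I² × R4 = (0.09042)² × 82.5 = 0.6744 W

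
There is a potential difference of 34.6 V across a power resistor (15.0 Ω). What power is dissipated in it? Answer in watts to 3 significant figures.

79.8 W

We know the drop across the element and its resistance — P = V²/R, one step.
P = (34.6 V)² / 15.0 Ω = 79.81 W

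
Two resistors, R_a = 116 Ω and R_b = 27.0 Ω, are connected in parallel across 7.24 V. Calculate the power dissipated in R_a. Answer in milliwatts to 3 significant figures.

R_a sits directly across the source, so P = V²/R with V = 7.24 V.
P_R_a = V² / R_a = (7.24)² / 116 Ω = 0.4519 W

452 mW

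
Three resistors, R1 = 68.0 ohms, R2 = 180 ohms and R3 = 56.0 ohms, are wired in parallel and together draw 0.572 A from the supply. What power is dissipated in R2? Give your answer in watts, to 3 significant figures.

We need the common branch voltage; get it from I_total × R_eq, then P = V²/R for the branch.
1/R_eq = 1/68.0 + 1/180 + 1/56.0 ⇒ R_eq = 26.23 Ω
V = I_total × R_eq = 0.5720 × 26.23 = 15.01 V
P_R2 = V² / R2 = (15.01)² / 180 = 1.251 W

1.25 W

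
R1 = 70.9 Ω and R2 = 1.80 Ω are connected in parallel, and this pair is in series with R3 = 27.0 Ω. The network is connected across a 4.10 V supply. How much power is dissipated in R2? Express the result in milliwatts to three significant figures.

First find R_p for the parallel pair, then treat R_p + R3 as a series loop.
R_p = (70.9×1.80)/(70.9+1.80) = 1.755 Ω
R_total = R_p + 27.0 = 1.755 + 27.0 = 28.76 Ω
I = V / R_total = 4.10 / 28.76 = 0.1426 A
Voltage across the parallel pair: V_p = I × R_p = 0.1426 × 1.755 = 0.2503 V
R2 has V_p across it, so P = V_p²/R2.
P_R2 = (0.2503)² / 1.80 = 0.03480 W

34.8 mW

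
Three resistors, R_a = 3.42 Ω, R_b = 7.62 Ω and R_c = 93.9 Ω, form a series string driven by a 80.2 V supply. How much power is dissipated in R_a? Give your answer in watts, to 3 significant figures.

The current is common to all series resistors; compute it, then apply P = I²R for the target.
R_total = 3.42 + 7.62 + 93.9 = 104.9 Ω
I = V / R_total = 80.2 / 104.9 = 0.7642 A
P_R_a = I² × R_a = (0.7642)² × 3.42 = 1.998 W

2.00 W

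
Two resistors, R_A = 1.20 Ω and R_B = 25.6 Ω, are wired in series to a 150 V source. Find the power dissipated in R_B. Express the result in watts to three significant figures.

Every series element carries the same I. Get I from the total resistance, then P = I² × R_B.
R_total = 1.20 + 25.6 = 26.80 Ω
I = V / R_total = 150 / 26.80 = 5.597 A
P_R_B = I² × R_B = (5.597)² × 25.6 = 802.0 W

802 W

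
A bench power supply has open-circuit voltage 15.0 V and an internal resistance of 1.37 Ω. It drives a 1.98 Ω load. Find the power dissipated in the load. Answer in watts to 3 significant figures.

With r and R in series, I = ε/(r+R); the load dissipates I²R.
I = ε / (r + R) = 15.0 / (1.37 + 1.98) = 4.478 A
P_load = I² R = (4.478)² × 1.98 = 39.70 W

39.7 W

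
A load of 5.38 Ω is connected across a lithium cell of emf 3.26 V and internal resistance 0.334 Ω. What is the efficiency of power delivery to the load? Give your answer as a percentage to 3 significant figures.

Efficiency is P_load / P_total. With a series r and R sharing the same I, P = I²R for each, so η = R/(R+r).
η = R / (R + r) = 5.38 / (5.38 + 0.334) = 0.9415

94.2 %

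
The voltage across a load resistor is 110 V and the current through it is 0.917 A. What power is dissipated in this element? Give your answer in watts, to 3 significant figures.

101 W

Both the voltage across and the current through the element are known, so P = V I applies directly.
P = 110 V × 0.9170 A = 100.9 W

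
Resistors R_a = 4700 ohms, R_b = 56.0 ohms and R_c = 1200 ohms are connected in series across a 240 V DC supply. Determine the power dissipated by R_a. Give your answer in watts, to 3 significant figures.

7.63 W

Every series element carries the same I. Get I from the total resistance, then P = I² × R_a.
R_total = 4700 + 56.0 + 1200 = 5956 Ω
I = V / R_total = 240 / 5956 = 0.04030 A
P_R_a = I² × R_a = (0.04030)² × 4700 = 7.632 W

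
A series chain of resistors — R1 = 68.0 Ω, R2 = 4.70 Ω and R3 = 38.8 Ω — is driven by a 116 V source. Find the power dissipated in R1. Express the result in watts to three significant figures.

The current is common to all series resistors; compute it, then apply P = I²R for the target.
R_total = 68.0 + 4.70 + 38.8 = 111.5 Ω
I = V / R_total = 116 / 111.5 = 1.040 A
P_R1 = I² × R1 = (1.040)² × 68.0 = 73.60 W

73.6 W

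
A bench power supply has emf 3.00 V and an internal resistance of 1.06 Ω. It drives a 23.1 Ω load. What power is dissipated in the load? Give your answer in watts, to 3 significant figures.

0.356 W

Load and internal resistance form a series loop — compute the loop current, then the load power via I²R.
I = ε / (r + R) = 3.00 / (1.06 + 23.1) = 0.1242 A
P_load = I² R = (0.1242)² × 23.1 = 0.3562 W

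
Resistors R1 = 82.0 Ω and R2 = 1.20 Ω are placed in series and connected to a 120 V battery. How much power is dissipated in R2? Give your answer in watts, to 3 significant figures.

Every series element carries the same I. Get I from the total resistance, then P = I² × R2.
R_total = 82.0 + 1.20 = 83.20 Ω
I = V / R_total = 120 / 83.20 = 1.442 A
P_R2 = I² × R2 = (1.442)² × 1.20 = 2.496 W

2.50 W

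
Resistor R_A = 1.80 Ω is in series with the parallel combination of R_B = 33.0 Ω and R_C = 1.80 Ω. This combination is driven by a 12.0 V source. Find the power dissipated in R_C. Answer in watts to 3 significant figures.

19.0 W

First combine the parallel branches into one equivalent R_p, then R_A + R_p is a series pair.
R_p = (33.0×1.80)/(33.0+1.80) = 1.707 Ω
R_total = 1.80 + 1.707 = 3.507 Ω
I = V / R_total = 12.0 / 3.507 = 3.422 A
Voltage across the parallel pair: V_p = I × R_p = 3.422 × 1.707 = 5.841 V
R_C is across V_p, so use P = V²/R for that branch.
P_R_C = (5.841)² / 1.80 = 18.95 W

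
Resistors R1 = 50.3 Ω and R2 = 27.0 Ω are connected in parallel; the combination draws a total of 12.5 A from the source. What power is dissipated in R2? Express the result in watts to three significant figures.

1790 W

We need the common branch voltage; get it from I_total × R_eq, then P = V²/R for the branch.
1/R_eq = 1/50.3 + 1/27.0 ⇒ R_eq = 17.57 Ω
V = I_total × R_eq = 12.50 × 17.57 = 219.6 V
P_R2 = V² / R2 = (219.6)² / 27.0 = 1786 W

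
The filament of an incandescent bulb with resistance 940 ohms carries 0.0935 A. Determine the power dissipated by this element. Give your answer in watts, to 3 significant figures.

Knowing I and R, the power is just I²R — no need to find V first.
P = (0.09350 A)² × 940 Ω = 8.218 W

8.22 W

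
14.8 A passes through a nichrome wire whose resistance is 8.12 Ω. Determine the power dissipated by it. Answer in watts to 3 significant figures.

The current through and the resistance of the element are both given; use P = I²R.
P = (14.80 A)² × 8.12 Ω = 1779 W

1780 W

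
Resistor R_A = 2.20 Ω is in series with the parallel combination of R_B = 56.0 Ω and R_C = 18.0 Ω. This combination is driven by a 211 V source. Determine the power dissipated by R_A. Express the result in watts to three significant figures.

First combine the parallel branches into one equivalent R_p, then R_A + R_p is a series pair.
R_p = (56.0×18.0)/(56.0+18.0) = 13.62 Ω
R_total = 2.20 + 13.62 = 15.82 Ω
I = V / R_total = 211 / 15.82 = 13.34 A
The full supply current passes through R_A: P = I²R.
P_R_A = (13.34)² × 2.20 = 391.3 W

391 W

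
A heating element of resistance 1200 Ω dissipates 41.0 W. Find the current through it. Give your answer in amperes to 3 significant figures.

0.185 A

From P = V I = I²R = V²/R, with the two given quantities we get I = √(P / R).
I = √(41.0 / 1200) = 0.1848 A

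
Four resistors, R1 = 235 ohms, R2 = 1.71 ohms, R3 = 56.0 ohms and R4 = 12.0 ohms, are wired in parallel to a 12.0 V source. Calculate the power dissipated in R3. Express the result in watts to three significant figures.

2.57 W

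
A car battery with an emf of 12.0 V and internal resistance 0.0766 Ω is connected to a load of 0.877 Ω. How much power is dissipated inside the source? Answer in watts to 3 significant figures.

The internal resistance carries the same current as the load; P_int = I²r.
I = ε / (r + R) = 12.0 / (0.0766 + 0.877) = 12.58 A
P_int = I² r = (12.58)² × 0.0766 = 12.13 W

12.1 W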